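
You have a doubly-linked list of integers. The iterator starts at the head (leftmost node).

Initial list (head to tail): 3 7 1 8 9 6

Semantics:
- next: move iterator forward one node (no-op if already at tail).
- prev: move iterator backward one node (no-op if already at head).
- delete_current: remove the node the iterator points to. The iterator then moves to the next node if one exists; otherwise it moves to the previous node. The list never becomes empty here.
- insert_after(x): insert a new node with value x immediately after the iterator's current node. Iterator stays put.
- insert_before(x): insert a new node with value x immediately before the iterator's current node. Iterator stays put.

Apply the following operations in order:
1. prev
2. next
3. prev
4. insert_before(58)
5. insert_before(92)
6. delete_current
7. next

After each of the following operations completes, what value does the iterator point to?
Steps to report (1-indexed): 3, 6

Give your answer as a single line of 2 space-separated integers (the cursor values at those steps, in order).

Answer: 3 7

Derivation:
After 1 (prev): list=[3, 7, 1, 8, 9, 6] cursor@3
After 2 (next): list=[3, 7, 1, 8, 9, 6] cursor@7
After 3 (prev): list=[3, 7, 1, 8, 9, 6] cursor@3
After 4 (insert_before(58)): list=[58, 3, 7, 1, 8, 9, 6] cursor@3
After 5 (insert_before(92)): list=[58, 92, 3, 7, 1, 8, 9, 6] cursor@3
After 6 (delete_current): list=[58, 92, 7, 1, 8, 9, 6] cursor@7
After 7 (next): list=[58, 92, 7, 1, 8, 9, 6] cursor@1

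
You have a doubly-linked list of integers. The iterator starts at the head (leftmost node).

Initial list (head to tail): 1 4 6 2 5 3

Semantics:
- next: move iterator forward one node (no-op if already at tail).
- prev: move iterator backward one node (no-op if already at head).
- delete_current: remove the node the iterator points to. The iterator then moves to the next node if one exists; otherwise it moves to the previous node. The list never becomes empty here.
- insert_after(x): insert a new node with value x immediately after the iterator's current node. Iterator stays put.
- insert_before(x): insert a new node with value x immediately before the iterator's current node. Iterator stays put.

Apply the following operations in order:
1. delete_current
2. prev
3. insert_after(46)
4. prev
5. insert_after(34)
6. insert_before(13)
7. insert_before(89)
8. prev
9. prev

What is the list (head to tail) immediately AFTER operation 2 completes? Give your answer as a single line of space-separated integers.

After 1 (delete_current): list=[4, 6, 2, 5, 3] cursor@4
After 2 (prev): list=[4, 6, 2, 5, 3] cursor@4

Answer: 4 6 2 5 3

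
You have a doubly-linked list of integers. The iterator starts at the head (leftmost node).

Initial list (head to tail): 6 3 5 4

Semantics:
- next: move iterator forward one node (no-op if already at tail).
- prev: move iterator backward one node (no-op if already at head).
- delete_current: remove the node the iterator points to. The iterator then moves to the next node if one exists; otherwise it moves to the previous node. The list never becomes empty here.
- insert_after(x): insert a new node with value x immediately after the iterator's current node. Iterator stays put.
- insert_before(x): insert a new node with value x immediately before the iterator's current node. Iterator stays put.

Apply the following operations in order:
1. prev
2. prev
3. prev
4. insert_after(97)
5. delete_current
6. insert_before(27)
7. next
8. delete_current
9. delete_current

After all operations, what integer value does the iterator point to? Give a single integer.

Answer: 4

Derivation:
After 1 (prev): list=[6, 3, 5, 4] cursor@6
After 2 (prev): list=[6, 3, 5, 4] cursor@6
After 3 (prev): list=[6, 3, 5, 4] cursor@6
After 4 (insert_after(97)): list=[6, 97, 3, 5, 4] cursor@6
After 5 (delete_current): list=[97, 3, 5, 4] cursor@97
After 6 (insert_before(27)): list=[27, 97, 3, 5, 4] cursor@97
After 7 (next): list=[27, 97, 3, 5, 4] cursor@3
After 8 (delete_current): list=[27, 97, 5, 4] cursor@5
After 9 (delete_current): list=[27, 97, 4] cursor@4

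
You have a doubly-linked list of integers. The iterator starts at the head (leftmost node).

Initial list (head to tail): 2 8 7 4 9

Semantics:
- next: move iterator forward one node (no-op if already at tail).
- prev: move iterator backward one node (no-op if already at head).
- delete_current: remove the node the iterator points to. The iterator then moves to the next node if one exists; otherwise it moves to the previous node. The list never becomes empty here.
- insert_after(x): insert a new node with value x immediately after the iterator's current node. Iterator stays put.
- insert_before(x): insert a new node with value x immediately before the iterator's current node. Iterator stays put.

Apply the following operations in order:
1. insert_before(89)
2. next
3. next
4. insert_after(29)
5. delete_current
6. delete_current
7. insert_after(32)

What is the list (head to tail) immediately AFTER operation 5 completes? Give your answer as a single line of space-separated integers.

Answer: 89 2 8 29 4 9

Derivation:
After 1 (insert_before(89)): list=[89, 2, 8, 7, 4, 9] cursor@2
After 2 (next): list=[89, 2, 8, 7, 4, 9] cursor@8
After 3 (next): list=[89, 2, 8, 7, 4, 9] cursor@7
After 4 (insert_after(29)): list=[89, 2, 8, 7, 29, 4, 9] cursor@7
After 5 (delete_current): list=[89, 2, 8, 29, 4, 9] cursor@29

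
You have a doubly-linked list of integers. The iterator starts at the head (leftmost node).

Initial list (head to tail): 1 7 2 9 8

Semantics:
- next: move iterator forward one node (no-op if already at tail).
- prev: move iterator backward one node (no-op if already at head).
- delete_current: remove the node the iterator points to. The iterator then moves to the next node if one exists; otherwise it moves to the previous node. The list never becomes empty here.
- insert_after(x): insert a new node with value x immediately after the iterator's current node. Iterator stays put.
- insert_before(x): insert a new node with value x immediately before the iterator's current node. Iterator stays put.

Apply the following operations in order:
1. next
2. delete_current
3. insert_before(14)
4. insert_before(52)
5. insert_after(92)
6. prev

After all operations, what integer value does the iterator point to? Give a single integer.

Answer: 52

Derivation:
After 1 (next): list=[1, 7, 2, 9, 8] cursor@7
After 2 (delete_current): list=[1, 2, 9, 8] cursor@2
After 3 (insert_before(14)): list=[1, 14, 2, 9, 8] cursor@2
After 4 (insert_before(52)): list=[1, 14, 52, 2, 9, 8] cursor@2
After 5 (insert_after(92)): list=[1, 14, 52, 2, 92, 9, 8] cursor@2
After 6 (prev): list=[1, 14, 52, 2, 92, 9, 8] cursor@52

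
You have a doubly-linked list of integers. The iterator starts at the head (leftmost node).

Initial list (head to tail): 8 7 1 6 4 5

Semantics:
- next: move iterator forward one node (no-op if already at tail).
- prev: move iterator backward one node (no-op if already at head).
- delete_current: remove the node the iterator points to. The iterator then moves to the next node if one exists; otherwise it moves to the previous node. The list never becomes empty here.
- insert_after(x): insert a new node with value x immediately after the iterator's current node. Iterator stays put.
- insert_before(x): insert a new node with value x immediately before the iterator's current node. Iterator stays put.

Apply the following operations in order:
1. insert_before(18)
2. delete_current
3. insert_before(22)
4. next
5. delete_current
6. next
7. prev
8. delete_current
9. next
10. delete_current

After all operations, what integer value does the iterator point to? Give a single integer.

After 1 (insert_before(18)): list=[18, 8, 7, 1, 6, 4, 5] cursor@8
After 2 (delete_current): list=[18, 7, 1, 6, 4, 5] cursor@7
After 3 (insert_before(22)): list=[18, 22, 7, 1, 6, 4, 5] cursor@7
After 4 (next): list=[18, 22, 7, 1, 6, 4, 5] cursor@1
After 5 (delete_current): list=[18, 22, 7, 6, 4, 5] cursor@6
After 6 (next): list=[18, 22, 7, 6, 4, 5] cursor@4
After 7 (prev): list=[18, 22, 7, 6, 4, 5] cursor@6
After 8 (delete_current): list=[18, 22, 7, 4, 5] cursor@4
After 9 (next): list=[18, 22, 7, 4, 5] cursor@5
After 10 (delete_current): list=[18, 22, 7, 4] cursor@4

Answer: 4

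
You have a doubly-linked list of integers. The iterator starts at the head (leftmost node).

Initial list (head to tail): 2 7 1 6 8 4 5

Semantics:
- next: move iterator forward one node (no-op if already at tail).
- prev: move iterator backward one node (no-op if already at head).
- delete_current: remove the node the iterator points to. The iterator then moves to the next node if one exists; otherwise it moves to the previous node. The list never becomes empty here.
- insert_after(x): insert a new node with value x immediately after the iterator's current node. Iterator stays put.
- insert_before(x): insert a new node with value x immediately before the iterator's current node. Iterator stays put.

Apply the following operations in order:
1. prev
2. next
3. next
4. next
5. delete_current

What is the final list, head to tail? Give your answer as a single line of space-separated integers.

After 1 (prev): list=[2, 7, 1, 6, 8, 4, 5] cursor@2
After 2 (next): list=[2, 7, 1, 6, 8, 4, 5] cursor@7
After 3 (next): list=[2, 7, 1, 6, 8, 4, 5] cursor@1
After 4 (next): list=[2, 7, 1, 6, 8, 4, 5] cursor@6
After 5 (delete_current): list=[2, 7, 1, 8, 4, 5] cursor@8

Answer: 2 7 1 8 4 5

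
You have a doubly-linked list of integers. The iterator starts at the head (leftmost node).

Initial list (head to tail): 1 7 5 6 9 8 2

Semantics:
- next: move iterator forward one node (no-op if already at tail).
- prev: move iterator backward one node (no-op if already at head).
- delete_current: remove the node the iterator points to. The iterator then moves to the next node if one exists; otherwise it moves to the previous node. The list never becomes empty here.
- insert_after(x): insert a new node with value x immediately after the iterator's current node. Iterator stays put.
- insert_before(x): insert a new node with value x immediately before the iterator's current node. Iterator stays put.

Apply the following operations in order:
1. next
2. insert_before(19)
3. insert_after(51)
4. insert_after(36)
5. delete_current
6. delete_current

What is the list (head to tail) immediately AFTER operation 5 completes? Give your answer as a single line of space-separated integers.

After 1 (next): list=[1, 7, 5, 6, 9, 8, 2] cursor@7
After 2 (insert_before(19)): list=[1, 19, 7, 5, 6, 9, 8, 2] cursor@7
After 3 (insert_after(51)): list=[1, 19, 7, 51, 5, 6, 9, 8, 2] cursor@7
After 4 (insert_after(36)): list=[1, 19, 7, 36, 51, 5, 6, 9, 8, 2] cursor@7
After 5 (delete_current): list=[1, 19, 36, 51, 5, 6, 9, 8, 2] cursor@36

Answer: 1 19 36 51 5 6 9 8 2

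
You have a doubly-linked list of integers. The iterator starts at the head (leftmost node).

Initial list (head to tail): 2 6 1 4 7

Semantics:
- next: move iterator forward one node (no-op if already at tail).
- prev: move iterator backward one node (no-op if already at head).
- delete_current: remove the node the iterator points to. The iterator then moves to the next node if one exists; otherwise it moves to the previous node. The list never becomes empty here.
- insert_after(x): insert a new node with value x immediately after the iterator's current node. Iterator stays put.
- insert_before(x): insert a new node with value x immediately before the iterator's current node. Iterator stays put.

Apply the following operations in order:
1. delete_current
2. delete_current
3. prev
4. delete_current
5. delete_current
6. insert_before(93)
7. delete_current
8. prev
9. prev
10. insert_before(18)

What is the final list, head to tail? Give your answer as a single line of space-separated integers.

After 1 (delete_current): list=[6, 1, 4, 7] cursor@6
After 2 (delete_current): list=[1, 4, 7] cursor@1
After 3 (prev): list=[1, 4, 7] cursor@1
After 4 (delete_current): list=[4, 7] cursor@4
After 5 (delete_current): list=[7] cursor@7
After 6 (insert_before(93)): list=[93, 7] cursor@7
After 7 (delete_current): list=[93] cursor@93
After 8 (prev): list=[93] cursor@93
After 9 (prev): list=[93] cursor@93
After 10 (insert_before(18)): list=[18, 93] cursor@93

Answer: 18 93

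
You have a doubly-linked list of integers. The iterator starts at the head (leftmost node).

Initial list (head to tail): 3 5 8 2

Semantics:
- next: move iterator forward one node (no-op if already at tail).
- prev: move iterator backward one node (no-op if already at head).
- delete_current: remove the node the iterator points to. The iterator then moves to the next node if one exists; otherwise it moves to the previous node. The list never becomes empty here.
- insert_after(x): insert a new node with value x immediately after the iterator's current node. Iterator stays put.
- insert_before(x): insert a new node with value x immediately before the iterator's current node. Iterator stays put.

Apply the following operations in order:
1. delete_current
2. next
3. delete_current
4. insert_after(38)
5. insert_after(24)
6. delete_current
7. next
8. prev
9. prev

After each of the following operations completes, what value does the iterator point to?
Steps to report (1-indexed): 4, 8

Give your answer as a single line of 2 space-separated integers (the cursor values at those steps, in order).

Answer: 2 24

Derivation:
After 1 (delete_current): list=[5, 8, 2] cursor@5
After 2 (next): list=[5, 8, 2] cursor@8
After 3 (delete_current): list=[5, 2] cursor@2
After 4 (insert_after(38)): list=[5, 2, 38] cursor@2
After 5 (insert_after(24)): list=[5, 2, 24, 38] cursor@2
After 6 (delete_current): list=[5, 24, 38] cursor@24
After 7 (next): list=[5, 24, 38] cursor@38
After 8 (prev): list=[5, 24, 38] cursor@24
After 9 (prev): list=[5, 24, 38] cursor@5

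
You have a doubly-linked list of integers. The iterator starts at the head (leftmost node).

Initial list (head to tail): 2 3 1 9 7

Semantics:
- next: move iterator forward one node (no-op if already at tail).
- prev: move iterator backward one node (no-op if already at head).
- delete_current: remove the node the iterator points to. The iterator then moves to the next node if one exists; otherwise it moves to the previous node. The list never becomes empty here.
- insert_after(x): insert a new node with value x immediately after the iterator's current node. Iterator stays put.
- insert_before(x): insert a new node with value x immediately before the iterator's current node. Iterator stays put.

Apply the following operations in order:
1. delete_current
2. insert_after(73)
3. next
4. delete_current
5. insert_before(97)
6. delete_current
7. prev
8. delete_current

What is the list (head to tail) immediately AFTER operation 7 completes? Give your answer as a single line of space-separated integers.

After 1 (delete_current): list=[3, 1, 9, 7] cursor@3
After 2 (insert_after(73)): list=[3, 73, 1, 9, 7] cursor@3
After 3 (next): list=[3, 73, 1, 9, 7] cursor@73
After 4 (delete_current): list=[3, 1, 9, 7] cursor@1
After 5 (insert_before(97)): list=[3, 97, 1, 9, 7] cursor@1
After 6 (delete_current): list=[3, 97, 9, 7] cursor@9
After 7 (prev): list=[3, 97, 9, 7] cursor@97

Answer: 3 97 9 7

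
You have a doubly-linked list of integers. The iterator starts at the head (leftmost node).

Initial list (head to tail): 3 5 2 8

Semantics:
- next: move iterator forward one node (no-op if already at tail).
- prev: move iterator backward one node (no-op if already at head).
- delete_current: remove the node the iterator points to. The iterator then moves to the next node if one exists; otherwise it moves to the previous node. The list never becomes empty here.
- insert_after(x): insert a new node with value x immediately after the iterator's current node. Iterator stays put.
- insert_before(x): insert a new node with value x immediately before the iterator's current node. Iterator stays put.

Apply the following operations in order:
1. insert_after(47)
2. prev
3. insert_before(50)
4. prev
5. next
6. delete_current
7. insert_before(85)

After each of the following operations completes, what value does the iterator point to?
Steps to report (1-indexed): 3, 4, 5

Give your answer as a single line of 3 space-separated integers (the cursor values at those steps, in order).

Answer: 3 50 3

Derivation:
After 1 (insert_after(47)): list=[3, 47, 5, 2, 8] cursor@3
After 2 (prev): list=[3, 47, 5, 2, 8] cursor@3
After 3 (insert_before(50)): list=[50, 3, 47, 5, 2, 8] cursor@3
After 4 (prev): list=[50, 3, 47, 5, 2, 8] cursor@50
After 5 (next): list=[50, 3, 47, 5, 2, 8] cursor@3
After 6 (delete_current): list=[50, 47, 5, 2, 8] cursor@47
After 7 (insert_before(85)): list=[50, 85, 47, 5, 2, 8] cursor@47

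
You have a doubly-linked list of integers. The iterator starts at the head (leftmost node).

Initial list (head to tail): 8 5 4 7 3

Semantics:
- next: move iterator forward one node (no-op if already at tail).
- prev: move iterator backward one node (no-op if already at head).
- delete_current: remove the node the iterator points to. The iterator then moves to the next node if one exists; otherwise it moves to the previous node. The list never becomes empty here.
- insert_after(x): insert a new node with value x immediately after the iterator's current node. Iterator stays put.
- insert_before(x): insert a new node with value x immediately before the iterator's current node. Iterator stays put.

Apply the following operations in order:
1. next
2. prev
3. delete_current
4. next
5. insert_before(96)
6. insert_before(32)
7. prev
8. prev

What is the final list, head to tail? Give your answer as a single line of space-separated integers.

Answer: 5 96 32 4 7 3

Derivation:
After 1 (next): list=[8, 5, 4, 7, 3] cursor@5
After 2 (prev): list=[8, 5, 4, 7, 3] cursor@8
After 3 (delete_current): list=[5, 4, 7, 3] cursor@5
After 4 (next): list=[5, 4, 7, 3] cursor@4
After 5 (insert_before(96)): list=[5, 96, 4, 7, 3] cursor@4
After 6 (insert_before(32)): list=[5, 96, 32, 4, 7, 3] cursor@4
After 7 (prev): list=[5, 96, 32, 4, 7, 3] cursor@32
After 8 (prev): list=[5, 96, 32, 4, 7, 3] cursor@96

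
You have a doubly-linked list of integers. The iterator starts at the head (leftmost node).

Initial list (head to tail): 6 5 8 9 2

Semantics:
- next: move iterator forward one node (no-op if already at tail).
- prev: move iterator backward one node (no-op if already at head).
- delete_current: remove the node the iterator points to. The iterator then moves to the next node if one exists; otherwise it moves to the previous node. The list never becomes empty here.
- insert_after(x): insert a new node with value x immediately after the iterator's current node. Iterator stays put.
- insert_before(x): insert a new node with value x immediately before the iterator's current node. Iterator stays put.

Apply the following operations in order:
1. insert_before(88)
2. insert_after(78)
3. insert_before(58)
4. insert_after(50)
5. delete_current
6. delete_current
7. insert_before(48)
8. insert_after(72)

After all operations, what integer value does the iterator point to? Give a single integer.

Answer: 78

Derivation:
After 1 (insert_before(88)): list=[88, 6, 5, 8, 9, 2] cursor@6
After 2 (insert_after(78)): list=[88, 6, 78, 5, 8, 9, 2] cursor@6
After 3 (insert_before(58)): list=[88, 58, 6, 78, 5, 8, 9, 2] cursor@6
After 4 (insert_after(50)): list=[88, 58, 6, 50, 78, 5, 8, 9, 2] cursor@6
After 5 (delete_current): list=[88, 58, 50, 78, 5, 8, 9, 2] cursor@50
After 6 (delete_current): list=[88, 58, 78, 5, 8, 9, 2] cursor@78
After 7 (insert_before(48)): list=[88, 58, 48, 78, 5, 8, 9, 2] cursor@78
After 8 (insert_after(72)): list=[88, 58, 48, 78, 72, 5, 8, 9, 2] cursor@78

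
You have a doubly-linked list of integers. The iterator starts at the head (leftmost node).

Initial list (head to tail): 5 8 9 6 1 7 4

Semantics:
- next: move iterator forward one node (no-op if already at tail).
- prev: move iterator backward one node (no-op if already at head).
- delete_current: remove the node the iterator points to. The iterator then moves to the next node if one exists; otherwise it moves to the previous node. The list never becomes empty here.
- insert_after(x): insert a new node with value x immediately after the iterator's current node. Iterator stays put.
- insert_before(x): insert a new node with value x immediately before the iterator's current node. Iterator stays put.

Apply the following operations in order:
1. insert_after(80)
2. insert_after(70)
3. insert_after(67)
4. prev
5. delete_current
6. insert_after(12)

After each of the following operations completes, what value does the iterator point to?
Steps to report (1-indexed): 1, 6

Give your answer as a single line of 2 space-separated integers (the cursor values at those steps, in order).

After 1 (insert_after(80)): list=[5, 80, 8, 9, 6, 1, 7, 4] cursor@5
After 2 (insert_after(70)): list=[5, 70, 80, 8, 9, 6, 1, 7, 4] cursor@5
After 3 (insert_after(67)): list=[5, 67, 70, 80, 8, 9, 6, 1, 7, 4] cursor@5
After 4 (prev): list=[5, 67, 70, 80, 8, 9, 6, 1, 7, 4] cursor@5
After 5 (delete_current): list=[67, 70, 80, 8, 9, 6, 1, 7, 4] cursor@67
After 6 (insert_after(12)): list=[67, 12, 70, 80, 8, 9, 6, 1, 7, 4] cursor@67

Answer: 5 67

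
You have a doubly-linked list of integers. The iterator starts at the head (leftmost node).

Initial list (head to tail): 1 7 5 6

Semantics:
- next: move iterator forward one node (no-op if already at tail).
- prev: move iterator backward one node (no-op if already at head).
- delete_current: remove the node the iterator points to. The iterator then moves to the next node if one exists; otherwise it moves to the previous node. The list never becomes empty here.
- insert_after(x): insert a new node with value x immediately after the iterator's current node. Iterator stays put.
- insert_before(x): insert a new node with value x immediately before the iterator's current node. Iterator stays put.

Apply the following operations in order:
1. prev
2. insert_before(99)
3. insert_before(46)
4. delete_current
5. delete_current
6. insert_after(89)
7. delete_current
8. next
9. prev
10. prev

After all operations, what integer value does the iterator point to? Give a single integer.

After 1 (prev): list=[1, 7, 5, 6] cursor@1
After 2 (insert_before(99)): list=[99, 1, 7, 5, 6] cursor@1
After 3 (insert_before(46)): list=[99, 46, 1, 7, 5, 6] cursor@1
After 4 (delete_current): list=[99, 46, 7, 5, 6] cursor@7
After 5 (delete_current): list=[99, 46, 5, 6] cursor@5
After 6 (insert_after(89)): list=[99, 46, 5, 89, 6] cursor@5
After 7 (delete_current): list=[99, 46, 89, 6] cursor@89
After 8 (next): list=[99, 46, 89, 6] cursor@6
After 9 (prev): list=[99, 46, 89, 6] cursor@89
After 10 (prev): list=[99, 46, 89, 6] cursor@46

Answer: 46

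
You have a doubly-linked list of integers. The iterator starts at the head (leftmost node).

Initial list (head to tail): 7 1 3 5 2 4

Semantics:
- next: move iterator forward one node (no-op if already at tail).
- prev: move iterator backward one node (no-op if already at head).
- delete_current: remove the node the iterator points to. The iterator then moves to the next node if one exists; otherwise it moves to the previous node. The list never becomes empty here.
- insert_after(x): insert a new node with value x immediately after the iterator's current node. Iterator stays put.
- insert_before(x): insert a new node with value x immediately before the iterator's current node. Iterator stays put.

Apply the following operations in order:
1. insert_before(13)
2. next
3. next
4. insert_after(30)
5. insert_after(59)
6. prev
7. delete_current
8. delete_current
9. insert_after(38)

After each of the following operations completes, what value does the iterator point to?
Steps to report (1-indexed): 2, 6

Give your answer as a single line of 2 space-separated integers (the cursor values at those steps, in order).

After 1 (insert_before(13)): list=[13, 7, 1, 3, 5, 2, 4] cursor@7
After 2 (next): list=[13, 7, 1, 3, 5, 2, 4] cursor@1
After 3 (next): list=[13, 7, 1, 3, 5, 2, 4] cursor@3
After 4 (insert_after(30)): list=[13, 7, 1, 3, 30, 5, 2, 4] cursor@3
After 5 (insert_after(59)): list=[13, 7, 1, 3, 59, 30, 5, 2, 4] cursor@3
After 6 (prev): list=[13, 7, 1, 3, 59, 30, 5, 2, 4] cursor@1
After 7 (delete_current): list=[13, 7, 3, 59, 30, 5, 2, 4] cursor@3
After 8 (delete_current): list=[13, 7, 59, 30, 5, 2, 4] cursor@59
After 9 (insert_after(38)): list=[13, 7, 59, 38, 30, 5, 2, 4] cursor@59

Answer: 1 1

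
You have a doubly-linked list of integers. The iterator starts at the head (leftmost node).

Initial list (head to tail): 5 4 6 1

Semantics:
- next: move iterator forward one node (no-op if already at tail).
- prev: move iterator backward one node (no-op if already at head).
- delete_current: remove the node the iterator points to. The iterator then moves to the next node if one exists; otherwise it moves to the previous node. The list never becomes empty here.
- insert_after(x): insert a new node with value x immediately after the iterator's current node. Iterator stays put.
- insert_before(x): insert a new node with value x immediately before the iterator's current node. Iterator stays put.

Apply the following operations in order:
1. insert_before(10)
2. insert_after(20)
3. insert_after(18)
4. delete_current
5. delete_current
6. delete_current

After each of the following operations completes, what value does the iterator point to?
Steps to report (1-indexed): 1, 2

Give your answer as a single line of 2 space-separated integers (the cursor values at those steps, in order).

Answer: 5 5

Derivation:
After 1 (insert_before(10)): list=[10, 5, 4, 6, 1] cursor@5
After 2 (insert_after(20)): list=[10, 5, 20, 4, 6, 1] cursor@5
After 3 (insert_after(18)): list=[10, 5, 18, 20, 4, 6, 1] cursor@5
After 4 (delete_current): list=[10, 18, 20, 4, 6, 1] cursor@18
After 5 (delete_current): list=[10, 20, 4, 6, 1] cursor@20
After 6 (delete_current): list=[10, 4, 6, 1] cursor@4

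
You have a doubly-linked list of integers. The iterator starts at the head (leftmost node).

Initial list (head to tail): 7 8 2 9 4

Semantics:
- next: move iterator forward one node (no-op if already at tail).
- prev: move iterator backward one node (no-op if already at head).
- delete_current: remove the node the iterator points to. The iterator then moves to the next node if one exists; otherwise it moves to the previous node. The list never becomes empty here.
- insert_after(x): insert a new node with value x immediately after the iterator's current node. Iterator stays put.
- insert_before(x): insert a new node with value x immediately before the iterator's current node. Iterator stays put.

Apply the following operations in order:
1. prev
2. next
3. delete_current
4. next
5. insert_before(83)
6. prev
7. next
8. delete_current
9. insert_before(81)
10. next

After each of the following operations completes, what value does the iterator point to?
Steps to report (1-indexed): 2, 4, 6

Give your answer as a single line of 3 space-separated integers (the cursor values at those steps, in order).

After 1 (prev): list=[7, 8, 2, 9, 4] cursor@7
After 2 (next): list=[7, 8, 2, 9, 4] cursor@8
After 3 (delete_current): list=[7, 2, 9, 4] cursor@2
After 4 (next): list=[7, 2, 9, 4] cursor@9
After 5 (insert_before(83)): list=[7, 2, 83, 9, 4] cursor@9
After 6 (prev): list=[7, 2, 83, 9, 4] cursor@83
After 7 (next): list=[7, 2, 83, 9, 4] cursor@9
After 8 (delete_current): list=[7, 2, 83, 4] cursor@4
After 9 (insert_before(81)): list=[7, 2, 83, 81, 4] cursor@4
After 10 (next): list=[7, 2, 83, 81, 4] cursor@4

Answer: 8 9 83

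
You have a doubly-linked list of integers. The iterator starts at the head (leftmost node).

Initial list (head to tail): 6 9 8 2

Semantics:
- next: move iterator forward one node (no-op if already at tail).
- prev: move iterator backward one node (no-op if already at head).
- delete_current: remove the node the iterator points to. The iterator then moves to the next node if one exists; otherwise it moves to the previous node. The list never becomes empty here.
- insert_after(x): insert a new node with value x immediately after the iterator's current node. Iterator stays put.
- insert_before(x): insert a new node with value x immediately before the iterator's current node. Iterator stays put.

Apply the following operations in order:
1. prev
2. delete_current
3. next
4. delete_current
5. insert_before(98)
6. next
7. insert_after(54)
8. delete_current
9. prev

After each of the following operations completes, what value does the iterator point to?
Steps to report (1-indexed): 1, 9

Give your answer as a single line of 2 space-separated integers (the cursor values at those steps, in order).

Answer: 6 98

Derivation:
After 1 (prev): list=[6, 9, 8, 2] cursor@6
After 2 (delete_current): list=[9, 8, 2] cursor@9
After 3 (next): list=[9, 8, 2] cursor@8
After 4 (delete_current): list=[9, 2] cursor@2
After 5 (insert_before(98)): list=[9, 98, 2] cursor@2
After 6 (next): list=[9, 98, 2] cursor@2
After 7 (insert_after(54)): list=[9, 98, 2, 54] cursor@2
After 8 (delete_current): list=[9, 98, 54] cursor@54
After 9 (prev): list=[9, 98, 54] cursor@98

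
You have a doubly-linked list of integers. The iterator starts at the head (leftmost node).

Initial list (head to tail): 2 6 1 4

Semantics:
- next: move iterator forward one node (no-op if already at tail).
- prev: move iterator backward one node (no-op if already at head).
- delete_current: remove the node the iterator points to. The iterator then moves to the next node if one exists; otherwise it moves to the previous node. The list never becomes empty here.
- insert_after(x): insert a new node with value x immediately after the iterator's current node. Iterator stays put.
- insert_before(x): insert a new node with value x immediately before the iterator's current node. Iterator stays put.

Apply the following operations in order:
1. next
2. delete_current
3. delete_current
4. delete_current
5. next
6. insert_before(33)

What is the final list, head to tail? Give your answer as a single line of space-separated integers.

After 1 (next): list=[2, 6, 1, 4] cursor@6
After 2 (delete_current): list=[2, 1, 4] cursor@1
After 3 (delete_current): list=[2, 4] cursor@4
After 4 (delete_current): list=[2] cursor@2
After 5 (next): list=[2] cursor@2
After 6 (insert_before(33)): list=[33, 2] cursor@2

Answer: 33 2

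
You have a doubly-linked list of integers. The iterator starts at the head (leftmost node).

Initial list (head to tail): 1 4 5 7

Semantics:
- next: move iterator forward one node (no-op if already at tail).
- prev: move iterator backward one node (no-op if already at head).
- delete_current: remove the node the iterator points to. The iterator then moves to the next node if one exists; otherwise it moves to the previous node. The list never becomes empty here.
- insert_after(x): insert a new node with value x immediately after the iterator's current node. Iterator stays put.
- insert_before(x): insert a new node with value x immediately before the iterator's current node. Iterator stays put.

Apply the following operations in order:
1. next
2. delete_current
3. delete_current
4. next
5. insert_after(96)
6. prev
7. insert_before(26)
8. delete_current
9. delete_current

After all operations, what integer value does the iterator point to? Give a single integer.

Answer: 96

Derivation:
After 1 (next): list=[1, 4, 5, 7] cursor@4
After 2 (delete_current): list=[1, 5, 7] cursor@5
After 3 (delete_current): list=[1, 7] cursor@7
After 4 (next): list=[1, 7] cursor@7
After 5 (insert_after(96)): list=[1, 7, 96] cursor@7
After 6 (prev): list=[1, 7, 96] cursor@1
After 7 (insert_before(26)): list=[26, 1, 7, 96] cursor@1
After 8 (delete_current): list=[26, 7, 96] cursor@7
After 9 (delete_current): list=[26, 96] cursor@96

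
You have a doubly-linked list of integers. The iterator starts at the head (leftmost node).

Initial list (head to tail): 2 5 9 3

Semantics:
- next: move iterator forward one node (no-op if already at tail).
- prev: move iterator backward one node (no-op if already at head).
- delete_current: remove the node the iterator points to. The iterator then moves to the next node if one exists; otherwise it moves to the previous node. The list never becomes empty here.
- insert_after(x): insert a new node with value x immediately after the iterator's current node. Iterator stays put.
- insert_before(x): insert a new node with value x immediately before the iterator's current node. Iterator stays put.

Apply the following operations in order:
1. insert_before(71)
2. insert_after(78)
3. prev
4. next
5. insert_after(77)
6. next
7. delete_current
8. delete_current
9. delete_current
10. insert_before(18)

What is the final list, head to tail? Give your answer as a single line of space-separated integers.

Answer: 71 2 18 9 3

Derivation:
After 1 (insert_before(71)): list=[71, 2, 5, 9, 3] cursor@2
After 2 (insert_after(78)): list=[71, 2, 78, 5, 9, 3] cursor@2
After 3 (prev): list=[71, 2, 78, 5, 9, 3] cursor@71
After 4 (next): list=[71, 2, 78, 5, 9, 3] cursor@2
After 5 (insert_after(77)): list=[71, 2, 77, 78, 5, 9, 3] cursor@2
After 6 (next): list=[71, 2, 77, 78, 5, 9, 3] cursor@77
After 7 (delete_current): list=[71, 2, 78, 5, 9, 3] cursor@78
After 8 (delete_current): list=[71, 2, 5, 9, 3] cursor@5
After 9 (delete_current): list=[71, 2, 9, 3] cursor@9
After 10 (insert_before(18)): list=[71, 2, 18, 9, 3] cursor@9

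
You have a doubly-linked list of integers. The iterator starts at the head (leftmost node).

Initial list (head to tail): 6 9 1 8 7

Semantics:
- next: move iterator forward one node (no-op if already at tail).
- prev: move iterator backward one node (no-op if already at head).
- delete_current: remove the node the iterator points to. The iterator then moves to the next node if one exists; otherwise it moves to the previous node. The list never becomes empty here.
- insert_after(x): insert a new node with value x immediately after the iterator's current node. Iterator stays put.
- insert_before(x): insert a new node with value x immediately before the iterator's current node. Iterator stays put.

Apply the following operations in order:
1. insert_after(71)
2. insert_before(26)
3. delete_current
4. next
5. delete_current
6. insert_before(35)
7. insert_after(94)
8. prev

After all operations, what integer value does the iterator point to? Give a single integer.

After 1 (insert_after(71)): list=[6, 71, 9, 1, 8, 7] cursor@6
After 2 (insert_before(26)): list=[26, 6, 71, 9, 1, 8, 7] cursor@6
After 3 (delete_current): list=[26, 71, 9, 1, 8, 7] cursor@71
After 4 (next): list=[26, 71, 9, 1, 8, 7] cursor@9
After 5 (delete_current): list=[26, 71, 1, 8, 7] cursor@1
After 6 (insert_before(35)): list=[26, 71, 35, 1, 8, 7] cursor@1
After 7 (insert_after(94)): list=[26, 71, 35, 1, 94, 8, 7] cursor@1
After 8 (prev): list=[26, 71, 35, 1, 94, 8, 7] cursor@35

Answer: 35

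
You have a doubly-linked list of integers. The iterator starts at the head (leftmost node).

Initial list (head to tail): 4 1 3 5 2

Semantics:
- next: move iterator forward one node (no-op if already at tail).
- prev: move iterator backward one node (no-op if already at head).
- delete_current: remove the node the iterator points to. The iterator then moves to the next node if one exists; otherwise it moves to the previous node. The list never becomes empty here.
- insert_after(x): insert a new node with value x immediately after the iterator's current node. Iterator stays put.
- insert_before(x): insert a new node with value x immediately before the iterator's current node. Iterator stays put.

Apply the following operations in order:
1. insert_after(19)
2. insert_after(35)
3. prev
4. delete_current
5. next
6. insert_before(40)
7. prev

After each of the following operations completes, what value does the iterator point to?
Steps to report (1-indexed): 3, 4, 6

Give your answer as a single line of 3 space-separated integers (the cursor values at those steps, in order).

Answer: 4 35 19

Derivation:
After 1 (insert_after(19)): list=[4, 19, 1, 3, 5, 2] cursor@4
After 2 (insert_after(35)): list=[4, 35, 19, 1, 3, 5, 2] cursor@4
After 3 (prev): list=[4, 35, 19, 1, 3, 5, 2] cursor@4
After 4 (delete_current): list=[35, 19, 1, 3, 5, 2] cursor@35
After 5 (next): list=[35, 19, 1, 3, 5, 2] cursor@19
After 6 (insert_before(40)): list=[35, 40, 19, 1, 3, 5, 2] cursor@19
After 7 (prev): list=[35, 40, 19, 1, 3, 5, 2] cursor@40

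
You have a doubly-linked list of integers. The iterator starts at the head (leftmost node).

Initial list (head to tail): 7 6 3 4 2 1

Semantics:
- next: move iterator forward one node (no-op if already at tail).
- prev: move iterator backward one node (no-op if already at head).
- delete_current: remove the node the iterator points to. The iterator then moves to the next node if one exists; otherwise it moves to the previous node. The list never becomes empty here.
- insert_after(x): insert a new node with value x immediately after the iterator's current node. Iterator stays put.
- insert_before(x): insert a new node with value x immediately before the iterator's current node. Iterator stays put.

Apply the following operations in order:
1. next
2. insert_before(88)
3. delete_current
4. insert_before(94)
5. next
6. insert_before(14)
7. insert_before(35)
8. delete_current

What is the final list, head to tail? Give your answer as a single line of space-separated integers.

Answer: 7 88 94 3 14 35 2 1

Derivation:
After 1 (next): list=[7, 6, 3, 4, 2, 1] cursor@6
After 2 (insert_before(88)): list=[7, 88, 6, 3, 4, 2, 1] cursor@6
After 3 (delete_current): list=[7, 88, 3, 4, 2, 1] cursor@3
After 4 (insert_before(94)): list=[7, 88, 94, 3, 4, 2, 1] cursor@3
After 5 (next): list=[7, 88, 94, 3, 4, 2, 1] cursor@4
After 6 (insert_before(14)): list=[7, 88, 94, 3, 14, 4, 2, 1] cursor@4
After 7 (insert_before(35)): list=[7, 88, 94, 3, 14, 35, 4, 2, 1] cursor@4
After 8 (delete_current): list=[7, 88, 94, 3, 14, 35, 2, 1] cursor@2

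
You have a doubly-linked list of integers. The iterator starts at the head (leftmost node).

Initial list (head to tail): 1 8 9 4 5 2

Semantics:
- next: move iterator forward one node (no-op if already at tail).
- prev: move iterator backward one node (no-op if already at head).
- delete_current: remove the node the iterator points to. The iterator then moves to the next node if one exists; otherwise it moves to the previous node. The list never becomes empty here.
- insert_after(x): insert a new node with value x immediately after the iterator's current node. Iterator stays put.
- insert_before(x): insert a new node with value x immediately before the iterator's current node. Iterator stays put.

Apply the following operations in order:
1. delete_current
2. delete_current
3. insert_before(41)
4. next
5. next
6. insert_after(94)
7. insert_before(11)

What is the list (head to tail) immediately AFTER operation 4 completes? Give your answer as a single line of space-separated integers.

Answer: 41 9 4 5 2

Derivation:
After 1 (delete_current): list=[8, 9, 4, 5, 2] cursor@8
After 2 (delete_current): list=[9, 4, 5, 2] cursor@9
After 3 (insert_before(41)): list=[41, 9, 4, 5, 2] cursor@9
After 4 (next): list=[41, 9, 4, 5, 2] cursor@4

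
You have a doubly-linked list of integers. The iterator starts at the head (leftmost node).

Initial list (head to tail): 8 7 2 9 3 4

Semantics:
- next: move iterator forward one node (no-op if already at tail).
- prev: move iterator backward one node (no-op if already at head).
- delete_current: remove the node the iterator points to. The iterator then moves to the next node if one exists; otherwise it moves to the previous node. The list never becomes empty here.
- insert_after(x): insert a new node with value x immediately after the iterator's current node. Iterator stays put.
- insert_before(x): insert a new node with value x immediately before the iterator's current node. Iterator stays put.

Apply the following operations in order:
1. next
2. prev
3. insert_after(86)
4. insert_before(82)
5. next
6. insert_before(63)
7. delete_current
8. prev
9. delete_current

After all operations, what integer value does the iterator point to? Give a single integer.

After 1 (next): list=[8, 7, 2, 9, 3, 4] cursor@7
After 2 (prev): list=[8, 7, 2, 9, 3, 4] cursor@8
After 3 (insert_after(86)): list=[8, 86, 7, 2, 9, 3, 4] cursor@8
After 4 (insert_before(82)): list=[82, 8, 86, 7, 2, 9, 3, 4] cursor@8
After 5 (next): list=[82, 8, 86, 7, 2, 9, 3, 4] cursor@86
After 6 (insert_before(63)): list=[82, 8, 63, 86, 7, 2, 9, 3, 4] cursor@86
After 7 (delete_current): list=[82, 8, 63, 7, 2, 9, 3, 4] cursor@7
After 8 (prev): list=[82, 8, 63, 7, 2, 9, 3, 4] cursor@63
After 9 (delete_current): list=[82, 8, 7, 2, 9, 3, 4] cursor@7

Answer: 7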